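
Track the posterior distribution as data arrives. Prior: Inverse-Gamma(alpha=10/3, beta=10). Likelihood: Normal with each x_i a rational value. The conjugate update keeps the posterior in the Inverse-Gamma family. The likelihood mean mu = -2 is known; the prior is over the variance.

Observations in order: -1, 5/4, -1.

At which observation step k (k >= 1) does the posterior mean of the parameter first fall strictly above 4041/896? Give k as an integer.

k = 2

obs 1: x=-1 → posterior Inverse-Gamma(23/6, 21/2)
obs 2: x=5/4 → posterior Inverse-Gamma(13/3, 505/32)
obs 3: x=-1 → posterior Inverse-Gamma(29/6, 521/32)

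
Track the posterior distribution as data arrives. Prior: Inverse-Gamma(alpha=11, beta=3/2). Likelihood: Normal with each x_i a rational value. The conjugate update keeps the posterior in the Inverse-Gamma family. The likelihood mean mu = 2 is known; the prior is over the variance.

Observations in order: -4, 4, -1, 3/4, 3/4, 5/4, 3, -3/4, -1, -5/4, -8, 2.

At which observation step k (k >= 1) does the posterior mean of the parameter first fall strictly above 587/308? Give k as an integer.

k = 2

obs 1: x=-4 → posterior Inverse-Gamma(23/2, 39/2)
obs 2: x=4 → posterior Inverse-Gamma(12, 43/2)
obs 3: x=-1 → posterior Inverse-Gamma(25/2, 26)
obs 4: x=3/4 → posterior Inverse-Gamma(13, 857/32)
obs 5: x=3/4 → posterior Inverse-Gamma(27/2, 441/16)
obs 6: x=5/4 → posterior Inverse-Gamma(14, 891/32)
obs 7: x=3 → posterior Inverse-Gamma(29/2, 907/32)
obs 8: x=-3/4 → posterior Inverse-Gamma(15, 257/8)
obs 9: x=-1 → posterior Inverse-Gamma(31/2, 293/8)
obs 10: x=-5/4 → posterior Inverse-Gamma(16, 1341/32)
obs 11: x=-8 → posterior Inverse-Gamma(33/2, 2941/32)
obs 12: x=2 → posterior Inverse-Gamma(17, 2941/32)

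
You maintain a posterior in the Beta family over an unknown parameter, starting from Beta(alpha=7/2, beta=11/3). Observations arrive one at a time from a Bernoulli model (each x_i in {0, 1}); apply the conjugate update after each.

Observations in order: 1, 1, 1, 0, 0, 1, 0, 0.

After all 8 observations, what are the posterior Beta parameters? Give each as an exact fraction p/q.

alpha=15/2, beta=23/3

obs 1: x=1 → posterior Beta(9/2, 11/3)
obs 2: x=1 → posterior Beta(11/2, 11/3)
obs 3: x=1 → posterior Beta(13/2, 11/3)
obs 4: x=0 → posterior Beta(13/2, 14/3)
obs 5: x=0 → posterior Beta(13/2, 17/3)
obs 6: x=1 → posterior Beta(15/2, 17/3)
obs 7: x=0 → posterior Beta(15/2, 20/3)
obs 8: x=0 → posterior Beta(15/2, 23/3)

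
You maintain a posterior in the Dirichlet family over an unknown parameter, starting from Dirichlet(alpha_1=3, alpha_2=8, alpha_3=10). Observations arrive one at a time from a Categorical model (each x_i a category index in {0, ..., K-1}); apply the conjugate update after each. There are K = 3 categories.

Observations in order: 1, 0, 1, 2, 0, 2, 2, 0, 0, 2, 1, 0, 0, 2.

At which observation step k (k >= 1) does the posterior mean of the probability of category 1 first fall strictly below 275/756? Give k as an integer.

k = 7

obs 1: x=1 → posterior Dirichlet(3, 9, 10)
obs 2: x=0 → posterior Dirichlet(4, 9, 10)
obs 3: x=1 → posterior Dirichlet(4, 10, 10)
obs 4: x=2 → posterior Dirichlet(4, 10, 11)
obs 5: x=0 → posterior Dirichlet(5, 10, 11)
obs 6: x=2 → posterior Dirichlet(5, 10, 12)
obs 7: x=2 → posterior Dirichlet(5, 10, 13)
obs 8: x=0 → posterior Dirichlet(6, 10, 13)
obs 9: x=0 → posterior Dirichlet(7, 10, 13)
obs 10: x=2 → posterior Dirichlet(7, 10, 14)
obs 11: x=1 → posterior Dirichlet(7, 11, 14)
obs 12: x=0 → posterior Dirichlet(8, 11, 14)
obs 13: x=0 → posterior Dirichlet(9, 11, 14)
obs 14: x=2 → posterior Dirichlet(9, 11, 15)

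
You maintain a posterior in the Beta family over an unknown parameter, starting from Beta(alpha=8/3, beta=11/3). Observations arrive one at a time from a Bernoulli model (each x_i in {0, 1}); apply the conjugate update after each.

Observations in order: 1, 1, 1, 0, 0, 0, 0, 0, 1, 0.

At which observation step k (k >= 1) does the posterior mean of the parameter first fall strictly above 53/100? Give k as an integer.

obs 1: x=1 → posterior Beta(11/3, 11/3)
obs 2: x=1 → posterior Beta(14/3, 11/3)
obs 3: x=1 → posterior Beta(17/3, 11/3)
obs 4: x=0 → posterior Beta(17/3, 14/3)
obs 5: x=0 → posterior Beta(17/3, 17/3)
obs 6: x=0 → posterior Beta(17/3, 20/3)
obs 7: x=0 → posterior Beta(17/3, 23/3)
obs 8: x=0 → posterior Beta(17/3, 26/3)
obs 9: x=1 → posterior Beta(20/3, 26/3)
obs 10: x=0 → posterior Beta(20/3, 29/3)

k = 2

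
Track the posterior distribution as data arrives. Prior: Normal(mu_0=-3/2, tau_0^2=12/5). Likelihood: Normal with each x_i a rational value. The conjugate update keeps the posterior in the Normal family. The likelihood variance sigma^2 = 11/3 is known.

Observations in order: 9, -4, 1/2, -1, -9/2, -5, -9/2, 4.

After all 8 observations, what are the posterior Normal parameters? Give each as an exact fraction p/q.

obs 1: x=9 → posterior Normal(69/26, 132/91)
obs 2: x=-4 → posterior Normal(195/254, 132/127)
obs 3: x=1/2 → posterior Normal(231/326, 132/163)
obs 4: x=-1 → posterior Normal(159/398, 132/199)
obs 5: x=-9/2 → posterior Normal(-33/94, 132/235)
obs 6: x=-5 → posterior Normal(-525/542, 132/271)
obs 7: x=-9/2 → posterior Normal(-849/614, 132/307)
obs 8: x=4 → posterior Normal(-561/686, 132/343)

mu_0=-561/686, tau_0^2=132/343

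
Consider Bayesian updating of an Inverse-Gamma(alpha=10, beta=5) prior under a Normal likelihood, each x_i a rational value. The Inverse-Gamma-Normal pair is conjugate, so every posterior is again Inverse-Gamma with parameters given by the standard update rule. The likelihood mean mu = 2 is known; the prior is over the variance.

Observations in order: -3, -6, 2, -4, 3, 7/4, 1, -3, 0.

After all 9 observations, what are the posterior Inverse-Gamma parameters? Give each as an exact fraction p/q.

alpha=29/2, beta=2657/32

obs 1: x=-3 → posterior Inverse-Gamma(21/2, 35/2)
obs 2: x=-6 → posterior Inverse-Gamma(11, 99/2)
obs 3: x=2 → posterior Inverse-Gamma(23/2, 99/2)
obs 4: x=-4 → posterior Inverse-Gamma(12, 135/2)
obs 5: x=3 → posterior Inverse-Gamma(25/2, 68)
obs 6: x=7/4 → posterior Inverse-Gamma(13, 2177/32)
obs 7: x=1 → posterior Inverse-Gamma(27/2, 2193/32)
obs 8: x=-3 → posterior Inverse-Gamma(14, 2593/32)
obs 9: x=0 → posterior Inverse-Gamma(29/2, 2657/32)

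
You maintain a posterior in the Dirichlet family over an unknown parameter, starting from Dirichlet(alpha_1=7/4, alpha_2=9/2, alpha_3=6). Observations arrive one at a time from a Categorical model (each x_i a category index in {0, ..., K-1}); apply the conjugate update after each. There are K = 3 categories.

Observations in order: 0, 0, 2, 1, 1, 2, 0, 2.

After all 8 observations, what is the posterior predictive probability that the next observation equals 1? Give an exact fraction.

obs 1: x=0 → posterior Dirichlet(11/4, 9/2, 6)
obs 2: x=0 → posterior Dirichlet(15/4, 9/2, 6)
obs 3: x=2 → posterior Dirichlet(15/4, 9/2, 7)
obs 4: x=1 → posterior Dirichlet(15/4, 11/2, 7)
obs 5: x=1 → posterior Dirichlet(15/4, 13/2, 7)
obs 6: x=2 → posterior Dirichlet(15/4, 13/2, 8)
obs 7: x=0 → posterior Dirichlet(19/4, 13/2, 8)
obs 8: x=2 → posterior Dirichlet(19/4, 13/2, 9)

26/81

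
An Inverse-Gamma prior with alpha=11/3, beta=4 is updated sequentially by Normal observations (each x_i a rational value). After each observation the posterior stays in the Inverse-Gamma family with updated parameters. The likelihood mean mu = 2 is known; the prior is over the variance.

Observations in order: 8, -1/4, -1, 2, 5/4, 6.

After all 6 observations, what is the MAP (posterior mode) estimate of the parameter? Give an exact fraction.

obs 1: x=8 → posterior Inverse-Gamma(25/6, 22)
obs 2: x=-1/4 → posterior Inverse-Gamma(14/3, 785/32)
obs 3: x=-1 → posterior Inverse-Gamma(31/6, 929/32)
obs 4: x=2 → posterior Inverse-Gamma(17/3, 929/32)
obs 5: x=5/4 → posterior Inverse-Gamma(37/6, 469/16)
obs 6: x=6 → posterior Inverse-Gamma(20/3, 597/16)

1791/368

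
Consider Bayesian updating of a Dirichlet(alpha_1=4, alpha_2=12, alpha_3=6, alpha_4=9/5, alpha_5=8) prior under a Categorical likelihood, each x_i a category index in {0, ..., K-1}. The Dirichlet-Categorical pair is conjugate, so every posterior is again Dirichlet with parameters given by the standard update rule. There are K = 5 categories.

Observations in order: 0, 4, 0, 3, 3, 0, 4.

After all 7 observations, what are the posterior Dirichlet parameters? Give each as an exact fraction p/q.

alpha_1=7, alpha_2=12, alpha_3=6, alpha_4=19/5, alpha_5=10

obs 1: x=0 → posterior Dirichlet(5, 12, 6, 9/5, 8)
obs 2: x=4 → posterior Dirichlet(5, 12, 6, 9/5, 9)
obs 3: x=0 → posterior Dirichlet(6, 12, 6, 9/5, 9)
obs 4: x=3 → posterior Dirichlet(6, 12, 6, 14/5, 9)
obs 5: x=3 → posterior Dirichlet(6, 12, 6, 19/5, 9)
obs 6: x=0 → posterior Dirichlet(7, 12, 6, 19/5, 9)
obs 7: x=4 → posterior Dirichlet(7, 12, 6, 19/5, 10)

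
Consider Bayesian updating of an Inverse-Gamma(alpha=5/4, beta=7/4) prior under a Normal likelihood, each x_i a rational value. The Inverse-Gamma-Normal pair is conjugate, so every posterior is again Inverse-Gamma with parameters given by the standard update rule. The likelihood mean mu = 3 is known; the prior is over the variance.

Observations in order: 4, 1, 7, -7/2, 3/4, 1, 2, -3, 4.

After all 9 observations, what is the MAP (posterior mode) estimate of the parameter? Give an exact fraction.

607/72

obs 1: x=4 → posterior Inverse-Gamma(7/4, 9/4)
obs 2: x=1 → posterior Inverse-Gamma(9/4, 17/4)
obs 3: x=7 → posterior Inverse-Gamma(11/4, 49/4)
obs 4: x=-7/2 → posterior Inverse-Gamma(13/4, 267/8)
obs 5: x=3/4 → posterior Inverse-Gamma(15/4, 1149/32)
obs 6: x=1 → posterior Inverse-Gamma(17/4, 1213/32)
obs 7: x=2 → posterior Inverse-Gamma(19/4, 1229/32)
obs 8: x=-3 → posterior Inverse-Gamma(21/4, 1805/32)
obs 9: x=4 → posterior Inverse-Gamma(23/4, 1821/32)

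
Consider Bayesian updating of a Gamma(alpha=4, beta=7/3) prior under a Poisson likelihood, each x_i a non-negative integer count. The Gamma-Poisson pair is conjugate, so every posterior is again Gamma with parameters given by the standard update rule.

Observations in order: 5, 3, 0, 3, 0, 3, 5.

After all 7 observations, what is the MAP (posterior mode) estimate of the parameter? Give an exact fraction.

obs 1: x=5 → posterior Gamma(9, 10/3)
obs 2: x=3 → posterior Gamma(12, 13/3)
obs 3: x=0 → posterior Gamma(12, 16/3)
obs 4: x=3 → posterior Gamma(15, 19/3)
obs 5: x=0 → posterior Gamma(15, 22/3)
obs 6: x=3 → posterior Gamma(18, 25/3)
obs 7: x=5 → posterior Gamma(23, 28/3)

33/14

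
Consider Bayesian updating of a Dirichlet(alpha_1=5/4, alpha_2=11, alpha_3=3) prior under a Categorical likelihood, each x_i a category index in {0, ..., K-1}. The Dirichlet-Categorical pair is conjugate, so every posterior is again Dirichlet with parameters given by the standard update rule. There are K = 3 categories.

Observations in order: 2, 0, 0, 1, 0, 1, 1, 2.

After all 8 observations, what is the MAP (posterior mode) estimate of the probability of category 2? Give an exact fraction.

16/81

obs 1: x=2 → posterior Dirichlet(5/4, 11, 4)
obs 2: x=0 → posterior Dirichlet(9/4, 11, 4)
obs 3: x=0 → posterior Dirichlet(13/4, 11, 4)
obs 4: x=1 → posterior Dirichlet(13/4, 12, 4)
obs 5: x=0 → posterior Dirichlet(17/4, 12, 4)
obs 6: x=1 → posterior Dirichlet(17/4, 13, 4)
obs 7: x=1 → posterior Dirichlet(17/4, 14, 4)
obs 8: x=2 → posterior Dirichlet(17/4, 14, 5)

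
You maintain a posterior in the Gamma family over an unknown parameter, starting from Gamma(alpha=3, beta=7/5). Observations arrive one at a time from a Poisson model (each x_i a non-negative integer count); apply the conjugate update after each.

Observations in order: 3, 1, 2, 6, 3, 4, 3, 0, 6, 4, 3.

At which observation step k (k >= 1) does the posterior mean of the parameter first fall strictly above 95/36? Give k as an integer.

k = 4

obs 1: x=3 → posterior Gamma(6, 12/5)
obs 2: x=1 → posterior Gamma(7, 17/5)
obs 3: x=2 → posterior Gamma(9, 22/5)
obs 4: x=6 → posterior Gamma(15, 27/5)
obs 5: x=3 → posterior Gamma(18, 32/5)
obs 6: x=4 → posterior Gamma(22, 37/5)
obs 7: x=3 → posterior Gamma(25, 42/5)
obs 8: x=0 → posterior Gamma(25, 47/5)
obs 9: x=6 → posterior Gamma(31, 52/5)
obs 10: x=4 → posterior Gamma(35, 57/5)
obs 11: x=3 → posterior Gamma(38, 62/5)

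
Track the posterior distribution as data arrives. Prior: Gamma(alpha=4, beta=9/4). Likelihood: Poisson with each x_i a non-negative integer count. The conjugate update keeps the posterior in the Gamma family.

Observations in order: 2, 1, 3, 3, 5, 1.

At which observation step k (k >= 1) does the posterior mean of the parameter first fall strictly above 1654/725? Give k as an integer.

k = 5

obs 1: x=2 → posterior Gamma(6, 13/4)
obs 2: x=1 → posterior Gamma(7, 17/4)
obs 3: x=3 → posterior Gamma(10, 21/4)
obs 4: x=3 → posterior Gamma(13, 25/4)
obs 5: x=5 → posterior Gamma(18, 29/4)
obs 6: x=1 → posterior Gamma(19, 33/4)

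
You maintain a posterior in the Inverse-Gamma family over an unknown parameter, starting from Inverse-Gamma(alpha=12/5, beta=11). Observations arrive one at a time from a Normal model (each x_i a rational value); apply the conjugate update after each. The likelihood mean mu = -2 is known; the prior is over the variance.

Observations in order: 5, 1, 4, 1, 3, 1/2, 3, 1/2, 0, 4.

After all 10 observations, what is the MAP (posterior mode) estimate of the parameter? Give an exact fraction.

325/24

obs 1: x=5 → posterior Inverse-Gamma(29/10, 71/2)
obs 2: x=1 → posterior Inverse-Gamma(17/5, 40)
obs 3: x=4 → posterior Inverse-Gamma(39/10, 58)
obs 4: x=1 → posterior Inverse-Gamma(22/5, 125/2)
obs 5: x=3 → posterior Inverse-Gamma(49/10, 75)
obs 6: x=1/2 → posterior Inverse-Gamma(27/5, 625/8)
obs 7: x=3 → posterior Inverse-Gamma(59/10, 725/8)
obs 8: x=1/2 → posterior Inverse-Gamma(32/5, 375/4)
obs 9: x=0 → posterior Inverse-Gamma(69/10, 383/4)
obs 10: x=4 → posterior Inverse-Gamma(37/5, 455/4)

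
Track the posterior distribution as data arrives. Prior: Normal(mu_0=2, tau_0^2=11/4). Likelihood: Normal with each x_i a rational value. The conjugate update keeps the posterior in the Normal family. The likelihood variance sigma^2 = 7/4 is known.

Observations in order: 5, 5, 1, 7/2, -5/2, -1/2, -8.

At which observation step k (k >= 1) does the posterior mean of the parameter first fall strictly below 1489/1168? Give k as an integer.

obs 1: x=5 → posterior Normal(23/6, 77/72)
obs 2: x=5 → posterior Normal(124/29, 77/116)
obs 3: x=1 → posterior Normal(27/8, 77/160)
obs 4: x=7/2 → posterior Normal(347/102, 77/204)
obs 5: x=-5/2 → posterior Normal(73/31, 77/248)
obs 6: x=-1/2 → posterior Normal(281/146, 77/292)
obs 7: x=-8 → posterior Normal(5/8, 11/48)

k = 7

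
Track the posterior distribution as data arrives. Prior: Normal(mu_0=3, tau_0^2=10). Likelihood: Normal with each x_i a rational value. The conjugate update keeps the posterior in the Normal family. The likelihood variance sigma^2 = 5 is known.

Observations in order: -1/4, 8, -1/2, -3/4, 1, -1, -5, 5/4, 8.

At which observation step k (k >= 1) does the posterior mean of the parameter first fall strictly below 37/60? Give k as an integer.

obs 1: x=-1/4 → posterior Normal(5/6, 10/3)
obs 2: x=8 → posterior Normal(37/10, 2)
obs 3: x=-1/2 → posterior Normal(5/2, 10/7)
obs 4: x=-3/4 → posterior Normal(16/9, 10/9)
obs 5: x=1 → posterior Normal(18/11, 10/11)
obs 6: x=-1 → posterior Normal(16/13, 10/13)
obs 7: x=-5 → posterior Normal(2/5, 2/3)
obs 8: x=5/4 → posterior Normal(1/2, 10/17)
obs 9: x=8 → posterior Normal(49/38, 10/19)

k = 7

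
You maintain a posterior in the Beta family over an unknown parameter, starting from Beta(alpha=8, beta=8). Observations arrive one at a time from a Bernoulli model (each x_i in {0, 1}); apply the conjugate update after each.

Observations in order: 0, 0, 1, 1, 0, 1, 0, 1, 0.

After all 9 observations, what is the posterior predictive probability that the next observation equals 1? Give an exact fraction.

12/25

obs 1: x=0 → posterior Beta(8, 9)
obs 2: x=0 → posterior Beta(8, 10)
obs 3: x=1 → posterior Beta(9, 10)
obs 4: x=1 → posterior Beta(10, 10)
obs 5: x=0 → posterior Beta(10, 11)
obs 6: x=1 → posterior Beta(11, 11)
obs 7: x=0 → posterior Beta(11, 12)
obs 8: x=1 → posterior Beta(12, 12)
obs 9: x=0 → posterior Beta(12, 13)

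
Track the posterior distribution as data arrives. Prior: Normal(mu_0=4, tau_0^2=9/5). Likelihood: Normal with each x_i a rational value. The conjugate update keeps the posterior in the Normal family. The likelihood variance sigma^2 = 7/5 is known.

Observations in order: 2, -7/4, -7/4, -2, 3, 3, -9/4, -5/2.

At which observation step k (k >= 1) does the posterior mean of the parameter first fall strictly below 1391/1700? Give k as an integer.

obs 1: x=2 → posterior Normal(23/8, 63/80)
obs 2: x=-7/4 → posterior Normal(121/100, 63/125)
obs 3: x=-7/4 → posterior Normal(29/68, 63/170)
obs 4: x=-2 → posterior Normal(-7/86, 63/215)
obs 5: x=3 → posterior Normal(47/104, 63/260)
obs 6: x=3 → posterior Normal(101/122, 63/305)
obs 7: x=-9/4 → posterior Normal(121/280, 9/50)
obs 8: x=-5/2 → posterior Normal(31/316, 63/395)

k = 3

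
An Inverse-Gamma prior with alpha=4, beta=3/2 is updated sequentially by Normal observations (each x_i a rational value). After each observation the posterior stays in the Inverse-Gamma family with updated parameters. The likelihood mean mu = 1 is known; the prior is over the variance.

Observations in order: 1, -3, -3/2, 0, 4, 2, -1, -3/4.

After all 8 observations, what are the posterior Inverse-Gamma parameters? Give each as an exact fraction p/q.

alpha=8, beta=693/32

obs 1: x=1 → posterior Inverse-Gamma(9/2, 3/2)
obs 2: x=-3 → posterior Inverse-Gamma(5, 19/2)
obs 3: x=-3/2 → posterior Inverse-Gamma(11/2, 101/8)
obs 4: x=0 → posterior Inverse-Gamma(6, 105/8)
obs 5: x=4 → posterior Inverse-Gamma(13/2, 141/8)
obs 6: x=2 → posterior Inverse-Gamma(7, 145/8)
obs 7: x=-1 → posterior Inverse-Gamma(15/2, 161/8)
obs 8: x=-3/4 → posterior Inverse-Gamma(8, 693/32)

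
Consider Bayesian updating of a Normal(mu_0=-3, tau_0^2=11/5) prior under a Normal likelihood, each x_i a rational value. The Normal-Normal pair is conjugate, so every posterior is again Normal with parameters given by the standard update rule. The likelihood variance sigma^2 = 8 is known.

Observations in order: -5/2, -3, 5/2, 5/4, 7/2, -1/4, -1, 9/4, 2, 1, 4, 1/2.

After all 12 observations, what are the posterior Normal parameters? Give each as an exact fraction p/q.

obs 1: x=-5/2 → posterior Normal(-295/102, 88/51)
obs 2: x=-3 → posterior Normal(-361/124, 44/31)
obs 3: x=5/2 → posterior Normal(-153/73, 88/73)
obs 4: x=5/4 → posterior Normal(-557/336, 22/21)
obs 5: x=7/2 → posterior Normal(-403/380, 88/95)
obs 6: x=-1/4 → posterior Normal(-207/212, 44/53)
obs 7: x=-1 → posterior Normal(-229/234, 88/117)
obs 8: x=9/4 → posterior Normal(-359/512, 11/16)
obs 9: x=2 → posterior Normal(-271/556, 88/139)
obs 10: x=1 → posterior Normal(-227/600, 44/75)
obs 11: x=4 → posterior Normal(-51/644, 88/161)
obs 12: x=1/2 → posterior Normal(-29/688, 22/43)

mu_0=-29/688, tau_0^2=22/43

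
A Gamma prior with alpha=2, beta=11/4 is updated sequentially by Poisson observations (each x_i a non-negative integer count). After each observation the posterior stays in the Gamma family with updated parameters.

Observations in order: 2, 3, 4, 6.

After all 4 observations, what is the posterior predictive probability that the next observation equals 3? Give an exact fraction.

obs 1: x=2 → posterior Gamma(4, 15/4)
obs 2: x=3 → posterior Gamma(7, 19/4)
obs 3: x=4 → posterior Gamma(11, 23/4)
obs 4: x=6 → posterior Gamma(17, 27/4)

133563484814093790435527285952/671790528819082282036142601601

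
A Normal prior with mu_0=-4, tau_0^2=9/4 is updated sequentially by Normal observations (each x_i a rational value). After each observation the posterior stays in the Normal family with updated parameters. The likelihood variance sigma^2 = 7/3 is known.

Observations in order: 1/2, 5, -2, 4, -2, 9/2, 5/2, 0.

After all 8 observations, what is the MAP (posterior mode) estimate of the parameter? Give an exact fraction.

451/488

obs 1: x=1/2 → posterior Normal(-197/110, 63/55)
obs 2: x=5 → posterior Normal(73/164, 63/82)
obs 3: x=-2 → posterior Normal(-35/218, 63/109)
obs 4: x=4 → posterior Normal(181/272, 63/136)
obs 5: x=-2 → posterior Normal(73/326, 63/163)
obs 6: x=9/2 → posterior Normal(79/95, 63/190)
obs 7: x=5/2 → posterior Normal(451/434, 9/31)
obs 8: x=0 → posterior Normal(451/488, 63/244)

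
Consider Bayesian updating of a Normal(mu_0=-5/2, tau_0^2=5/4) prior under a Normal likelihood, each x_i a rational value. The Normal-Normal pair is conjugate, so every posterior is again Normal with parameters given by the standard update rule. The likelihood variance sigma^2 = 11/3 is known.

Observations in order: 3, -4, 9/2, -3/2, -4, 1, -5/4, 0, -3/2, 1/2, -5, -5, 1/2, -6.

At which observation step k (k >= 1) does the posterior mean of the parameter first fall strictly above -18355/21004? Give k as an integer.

obs 1: x=3 → posterior Normal(-65/59, 55/59)
obs 2: x=-4 → posterior Normal(-125/74, 55/74)
obs 3: x=9/2 → posterior Normal(-115/178, 55/89)
obs 4: x=-3/2 → posterior Normal(-10/13, 55/104)
obs 5: x=-4 → posterior Normal(-20/17, 55/119)
obs 6: x=1 → posterior Normal(-125/134, 55/134)
obs 7: x=-5/4 → posterior Normal(-575/596, 55/149)
obs 8: x=0 → posterior Normal(-575/656, 55/164)
obs 9: x=-3/2 → posterior Normal(-665/716, 55/179)
obs 10: x=1/2 → posterior Normal(-635/776, 55/194)
obs 11: x=-5 → posterior Normal(-85/76, 5/19)
obs 12: x=-5 → posterior Normal(-1235/896, 55/224)
obs 13: x=1/2 → posterior Normal(-1205/956, 55/239)
obs 14: x=-6 → posterior Normal(-1565/1016, 55/254)

k = 3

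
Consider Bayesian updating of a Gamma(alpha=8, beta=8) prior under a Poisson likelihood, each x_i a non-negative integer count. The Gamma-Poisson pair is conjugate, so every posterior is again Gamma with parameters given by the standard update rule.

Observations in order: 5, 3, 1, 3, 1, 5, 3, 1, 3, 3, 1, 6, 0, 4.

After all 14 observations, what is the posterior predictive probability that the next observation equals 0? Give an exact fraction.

obs 1: x=5 → posterior Gamma(13, 9)
obs 2: x=3 → posterior Gamma(16, 10)
obs 3: x=1 → posterior Gamma(17, 11)
obs 4: x=3 → posterior Gamma(20, 12)
obs 5: x=1 → posterior Gamma(21, 13)
obs 6: x=5 → posterior Gamma(26, 14)
obs 7: x=3 → posterior Gamma(29, 15)
obs 8: x=1 → posterior Gamma(30, 16)
obs 9: x=3 → posterior Gamma(33, 17)
obs 10: x=3 → posterior Gamma(36, 18)
obs 11: x=1 → posterior Gamma(37, 19)
obs 12: x=6 → posterior Gamma(43, 20)
obs 13: x=0 → posterior Gamma(43, 21)
obs 14: x=4 → posterior Gamma(47, 22)

1241269255460416380356841121196536052244530475222258540020236288/10027860709531471276608129612323653414238264145365258534666014247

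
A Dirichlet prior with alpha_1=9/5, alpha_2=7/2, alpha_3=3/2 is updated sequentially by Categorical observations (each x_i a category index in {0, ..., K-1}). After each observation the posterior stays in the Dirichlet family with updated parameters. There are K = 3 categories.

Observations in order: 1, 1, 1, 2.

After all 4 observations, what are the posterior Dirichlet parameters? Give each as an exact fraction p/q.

obs 1: x=1 → posterior Dirichlet(9/5, 9/2, 3/2)
obs 2: x=1 → posterior Dirichlet(9/5, 11/2, 3/2)
obs 3: x=1 → posterior Dirichlet(9/5, 13/2, 3/2)
obs 4: x=2 → posterior Dirichlet(9/5, 13/2, 5/2)

alpha_1=9/5, alpha_2=13/2, alpha_3=5/2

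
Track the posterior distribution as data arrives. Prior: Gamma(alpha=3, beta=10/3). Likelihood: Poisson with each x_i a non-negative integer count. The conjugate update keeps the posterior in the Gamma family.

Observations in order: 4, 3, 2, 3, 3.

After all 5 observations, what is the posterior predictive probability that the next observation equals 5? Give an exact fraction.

obs 1: x=4 → posterior Gamma(7, 13/3)
obs 2: x=3 → posterior Gamma(10, 16/3)
obs 3: x=2 → posterior Gamma(12, 19/3)
obs 4: x=3 → posterior Gamma(15, 22/3)
obs 5: x=3 → posterior Gamma(18, 25/3)

6651433068327605724334716796875/137564598574091147775294222368768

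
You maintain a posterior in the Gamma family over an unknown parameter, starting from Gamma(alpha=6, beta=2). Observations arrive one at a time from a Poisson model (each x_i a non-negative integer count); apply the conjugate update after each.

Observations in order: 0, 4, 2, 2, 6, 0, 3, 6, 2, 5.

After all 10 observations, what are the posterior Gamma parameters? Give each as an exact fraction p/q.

alpha=36, beta=12

obs 1: x=0 → posterior Gamma(6, 3)
obs 2: x=4 → posterior Gamma(10, 4)
obs 3: x=2 → posterior Gamma(12, 5)
obs 4: x=2 → posterior Gamma(14, 6)
obs 5: x=6 → posterior Gamma(20, 7)
obs 6: x=0 → posterior Gamma(20, 8)
obs 7: x=3 → posterior Gamma(23, 9)
obs 8: x=6 → posterior Gamma(29, 10)
obs 9: x=2 → posterior Gamma(31, 11)
obs 10: x=5 → posterior Gamma(36, 12)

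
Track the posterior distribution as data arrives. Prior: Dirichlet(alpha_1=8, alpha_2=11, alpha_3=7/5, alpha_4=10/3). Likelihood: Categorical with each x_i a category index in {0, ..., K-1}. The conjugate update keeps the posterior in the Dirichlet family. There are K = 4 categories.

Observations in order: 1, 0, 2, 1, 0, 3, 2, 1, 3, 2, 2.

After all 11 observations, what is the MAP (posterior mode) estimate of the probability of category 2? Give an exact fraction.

66/461

obs 1: x=1 → posterior Dirichlet(8, 12, 7/5, 10/3)
obs 2: x=0 → posterior Dirichlet(9, 12, 7/5, 10/3)
obs 3: x=2 → posterior Dirichlet(9, 12, 12/5, 10/3)
obs 4: x=1 → posterior Dirichlet(9, 13, 12/5, 10/3)
obs 5: x=0 → posterior Dirichlet(10, 13, 12/5, 10/3)
obs 6: x=3 → posterior Dirichlet(10, 13, 12/5, 13/3)
obs 7: x=2 → posterior Dirichlet(10, 13, 17/5, 13/3)
obs 8: x=1 → posterior Dirichlet(10, 14, 17/5, 13/3)
obs 9: x=3 → posterior Dirichlet(10, 14, 17/5, 16/3)
obs 10: x=2 → posterior Dirichlet(10, 14, 22/5, 16/3)
obs 11: x=2 → posterior Dirichlet(10, 14, 27/5, 16/3)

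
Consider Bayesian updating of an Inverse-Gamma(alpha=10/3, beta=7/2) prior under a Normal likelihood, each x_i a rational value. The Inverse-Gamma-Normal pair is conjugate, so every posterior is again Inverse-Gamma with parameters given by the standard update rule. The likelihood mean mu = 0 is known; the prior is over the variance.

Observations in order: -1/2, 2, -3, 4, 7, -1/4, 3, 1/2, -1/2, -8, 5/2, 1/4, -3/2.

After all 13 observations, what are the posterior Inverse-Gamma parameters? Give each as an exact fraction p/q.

alpha=59/6, beta=1339/16

obs 1: x=-1/2 → posterior Inverse-Gamma(23/6, 29/8)
obs 2: x=2 → posterior Inverse-Gamma(13/3, 45/8)
obs 3: x=-3 → posterior Inverse-Gamma(29/6, 81/8)
obs 4: x=4 → posterior Inverse-Gamma(16/3, 145/8)
obs 5: x=7 → posterior Inverse-Gamma(35/6, 341/8)
obs 6: x=-1/4 → posterior Inverse-Gamma(19/3, 1365/32)
obs 7: x=3 → posterior Inverse-Gamma(41/6, 1509/32)
obs 8: x=1/2 → posterior Inverse-Gamma(22/3, 1513/32)
obs 9: x=-1/2 → posterior Inverse-Gamma(47/6, 1517/32)
obs 10: x=-8 → posterior Inverse-Gamma(25/3, 2541/32)
obs 11: x=5/2 → posterior Inverse-Gamma(53/6, 2641/32)
obs 12: x=1/4 → posterior Inverse-Gamma(28/3, 1321/16)
obs 13: x=-3/2 → posterior Inverse-Gamma(59/6, 1339/16)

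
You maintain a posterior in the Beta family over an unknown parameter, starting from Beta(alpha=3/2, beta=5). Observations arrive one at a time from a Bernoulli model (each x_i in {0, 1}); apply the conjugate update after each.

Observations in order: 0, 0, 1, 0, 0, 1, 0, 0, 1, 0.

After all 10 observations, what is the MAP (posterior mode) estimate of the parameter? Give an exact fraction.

7/29

obs 1: x=0 → posterior Beta(3/2, 6)
obs 2: x=0 → posterior Beta(3/2, 7)
obs 3: x=1 → posterior Beta(5/2, 7)
obs 4: x=0 → posterior Beta(5/2, 8)
obs 5: x=0 → posterior Beta(5/2, 9)
obs 6: x=1 → posterior Beta(7/2, 9)
obs 7: x=0 → posterior Beta(7/2, 10)
obs 8: x=0 → posterior Beta(7/2, 11)
obs 9: x=1 → posterior Beta(9/2, 11)
obs 10: x=0 → posterior Beta(9/2, 12)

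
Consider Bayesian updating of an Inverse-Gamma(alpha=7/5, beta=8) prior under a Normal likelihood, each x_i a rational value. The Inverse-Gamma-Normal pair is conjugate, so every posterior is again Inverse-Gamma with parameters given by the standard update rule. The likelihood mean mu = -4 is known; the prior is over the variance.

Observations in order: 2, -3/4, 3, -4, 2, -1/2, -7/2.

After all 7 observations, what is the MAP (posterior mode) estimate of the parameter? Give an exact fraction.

obs 1: x=2 → posterior Inverse-Gamma(19/10, 26)
obs 2: x=-3/4 → posterior Inverse-Gamma(12/5, 1001/32)
obs 3: x=3 → posterior Inverse-Gamma(29/10, 1785/32)
obs 4: x=-4 → posterior Inverse-Gamma(17/5, 1785/32)
obs 5: x=2 → posterior Inverse-Gamma(39/10, 2361/32)
obs 6: x=-1/2 → posterior Inverse-Gamma(22/5, 2557/32)
obs 7: x=-7/2 → posterior Inverse-Gamma(49/10, 2561/32)

12805/944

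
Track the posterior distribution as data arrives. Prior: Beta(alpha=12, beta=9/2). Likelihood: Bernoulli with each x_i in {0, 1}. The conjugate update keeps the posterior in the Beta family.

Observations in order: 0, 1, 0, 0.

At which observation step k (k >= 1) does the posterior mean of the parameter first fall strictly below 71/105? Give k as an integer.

obs 1: x=0 → posterior Beta(12, 11/2)
obs 2: x=1 → posterior Beta(13, 11/2)
obs 3: x=0 → posterior Beta(13, 13/2)
obs 4: x=0 → posterior Beta(13, 15/2)

k = 3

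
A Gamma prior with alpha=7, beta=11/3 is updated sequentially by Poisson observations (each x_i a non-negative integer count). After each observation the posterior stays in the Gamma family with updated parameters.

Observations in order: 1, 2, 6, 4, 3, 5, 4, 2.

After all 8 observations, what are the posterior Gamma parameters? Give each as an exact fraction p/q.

obs 1: x=1 → posterior Gamma(8, 14/3)
obs 2: x=2 → posterior Gamma(10, 17/3)
obs 3: x=6 → posterior Gamma(16, 20/3)
obs 4: x=4 → posterior Gamma(20, 23/3)
obs 5: x=3 → posterior Gamma(23, 26/3)
obs 6: x=5 → posterior Gamma(28, 29/3)
obs 7: x=4 → posterior Gamma(32, 32/3)
obs 8: x=2 → posterior Gamma(34, 35/3)

alpha=34, beta=35/3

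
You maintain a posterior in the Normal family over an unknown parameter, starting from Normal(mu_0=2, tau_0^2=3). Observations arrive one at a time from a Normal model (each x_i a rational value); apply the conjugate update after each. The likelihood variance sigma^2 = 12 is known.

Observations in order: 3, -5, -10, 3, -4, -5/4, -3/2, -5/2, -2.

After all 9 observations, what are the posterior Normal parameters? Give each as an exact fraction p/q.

obs 1: x=3 → posterior Normal(11/5, 12/5)
obs 2: x=-5 → posterior Normal(1, 2)
obs 3: x=-10 → posterior Normal(-4/7, 12/7)
obs 4: x=3 → posterior Normal(-1/8, 3/2)
obs 5: x=-4 → posterior Normal(-5/9, 4/3)
obs 6: x=-5/4 → posterior Normal(-5/8, 6/5)
obs 7: x=-3/2 → posterior Normal(-31/44, 12/11)
obs 8: x=-5/2 → posterior Normal(-41/48, 1)
obs 9: x=-2 → posterior Normal(-49/52, 12/13)

mu_0=-49/52, tau_0^2=12/13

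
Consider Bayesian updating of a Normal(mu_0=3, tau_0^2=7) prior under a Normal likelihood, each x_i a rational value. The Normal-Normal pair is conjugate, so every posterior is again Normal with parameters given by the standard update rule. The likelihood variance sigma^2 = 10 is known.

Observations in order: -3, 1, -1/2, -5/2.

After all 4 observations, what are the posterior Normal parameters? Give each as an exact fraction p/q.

obs 1: x=-3 → posterior Normal(9/17, 70/17)
obs 2: x=1 → posterior Normal(2/3, 35/12)
obs 3: x=-1/2 → posterior Normal(25/62, 70/31)
obs 4: x=-5/2 → posterior Normal(-5/38, 35/19)

mu_0=-5/38, tau_0^2=35/19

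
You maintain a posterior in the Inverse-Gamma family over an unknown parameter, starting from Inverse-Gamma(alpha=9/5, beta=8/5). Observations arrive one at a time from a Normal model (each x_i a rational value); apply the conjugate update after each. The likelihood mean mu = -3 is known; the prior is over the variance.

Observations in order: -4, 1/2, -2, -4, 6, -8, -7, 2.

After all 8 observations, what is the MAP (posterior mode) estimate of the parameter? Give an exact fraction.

obs 1: x=-4 → posterior Inverse-Gamma(23/10, 21/10)
obs 2: x=1/2 → posterior Inverse-Gamma(14/5, 329/40)
obs 3: x=-2 → posterior Inverse-Gamma(33/10, 349/40)
obs 4: x=-4 → posterior Inverse-Gamma(19/5, 369/40)
obs 5: x=6 → posterior Inverse-Gamma(43/10, 1989/40)
obs 6: x=-8 → posterior Inverse-Gamma(24/5, 2489/40)
obs 7: x=-7 → posterior Inverse-Gamma(53/10, 2809/40)
obs 8: x=2 → posterior Inverse-Gamma(29/5, 3309/40)

3309/272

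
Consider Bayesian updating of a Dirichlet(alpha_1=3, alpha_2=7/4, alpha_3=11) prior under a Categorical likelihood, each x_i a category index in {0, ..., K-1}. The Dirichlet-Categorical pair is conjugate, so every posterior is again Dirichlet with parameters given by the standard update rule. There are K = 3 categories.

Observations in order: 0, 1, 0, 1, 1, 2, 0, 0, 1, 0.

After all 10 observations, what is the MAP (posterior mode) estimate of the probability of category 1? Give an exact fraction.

obs 1: x=0 → posterior Dirichlet(4, 7/4, 11)
obs 2: x=1 → posterior Dirichlet(4, 11/4, 11)
obs 3: x=0 → posterior Dirichlet(5, 11/4, 11)
obs 4: x=1 → posterior Dirichlet(5, 15/4, 11)
obs 5: x=1 → posterior Dirichlet(5, 19/4, 11)
obs 6: x=2 → posterior Dirichlet(5, 19/4, 12)
obs 7: x=0 → posterior Dirichlet(6, 19/4, 12)
obs 8: x=0 → posterior Dirichlet(7, 19/4, 12)
obs 9: x=1 → posterior Dirichlet(7, 23/4, 12)
obs 10: x=0 → posterior Dirichlet(8, 23/4, 12)

19/91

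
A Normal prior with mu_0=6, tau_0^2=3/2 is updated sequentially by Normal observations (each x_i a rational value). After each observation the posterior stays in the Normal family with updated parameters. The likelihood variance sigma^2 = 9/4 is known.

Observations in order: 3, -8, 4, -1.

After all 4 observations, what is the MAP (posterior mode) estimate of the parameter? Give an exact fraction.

obs 1: x=3 → posterior Normal(24/5, 9/10)
obs 2: x=-8 → posterior Normal(8/7, 9/14)
obs 3: x=4 → posterior Normal(16/9, 1/2)
obs 4: x=-1 → posterior Normal(14/11, 9/22)

14/11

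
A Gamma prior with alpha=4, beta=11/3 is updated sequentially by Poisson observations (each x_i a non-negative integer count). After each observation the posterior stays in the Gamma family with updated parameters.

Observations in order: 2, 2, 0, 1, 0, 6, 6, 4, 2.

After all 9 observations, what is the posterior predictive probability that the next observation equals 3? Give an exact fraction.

444927670530883847779445963921417838330522894336/2418330769289520463963038742566759257517431737201

obs 1: x=2 → posterior Gamma(6, 14/3)
obs 2: x=2 → posterior Gamma(8, 17/3)
obs 3: x=0 → posterior Gamma(8, 20/3)
obs 4: x=1 → posterior Gamma(9, 23/3)
obs 5: x=0 → posterior Gamma(9, 26/3)
obs 6: x=6 → posterior Gamma(15, 29/3)
obs 7: x=6 → posterior Gamma(21, 32/3)
obs 8: x=4 → posterior Gamma(25, 35/3)
obs 9: x=2 → posterior Gamma(27, 38/3)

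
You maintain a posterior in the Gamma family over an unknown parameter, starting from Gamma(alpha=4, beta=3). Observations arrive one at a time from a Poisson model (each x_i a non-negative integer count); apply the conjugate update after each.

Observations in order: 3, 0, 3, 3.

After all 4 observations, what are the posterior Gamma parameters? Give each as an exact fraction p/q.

alpha=13, beta=7

obs 1: x=3 → posterior Gamma(7, 4)
obs 2: x=0 → posterior Gamma(7, 5)
obs 3: x=3 → posterior Gamma(10, 6)
obs 4: x=3 → posterior Gamma(13, 7)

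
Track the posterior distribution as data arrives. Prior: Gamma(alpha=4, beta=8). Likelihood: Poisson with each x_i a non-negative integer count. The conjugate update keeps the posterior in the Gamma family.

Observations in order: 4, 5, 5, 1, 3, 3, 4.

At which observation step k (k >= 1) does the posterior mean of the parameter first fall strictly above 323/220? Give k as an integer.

obs 1: x=4 → posterior Gamma(8, 9)
obs 2: x=5 → posterior Gamma(13, 10)
obs 3: x=5 → posterior Gamma(18, 11)
obs 4: x=1 → posterior Gamma(19, 12)
obs 5: x=3 → posterior Gamma(22, 13)
obs 6: x=3 → posterior Gamma(25, 14)
obs 7: x=4 → posterior Gamma(29, 15)

k = 3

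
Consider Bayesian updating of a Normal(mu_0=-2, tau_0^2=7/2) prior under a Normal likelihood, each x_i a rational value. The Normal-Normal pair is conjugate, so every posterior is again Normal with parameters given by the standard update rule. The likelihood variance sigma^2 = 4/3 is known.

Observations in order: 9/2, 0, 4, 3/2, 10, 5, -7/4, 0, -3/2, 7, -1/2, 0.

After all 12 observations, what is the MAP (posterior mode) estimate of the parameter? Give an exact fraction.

2309/1040

obs 1: x=9/2 → posterior Normal(157/58, 28/29)
obs 2: x=0 → posterior Normal(157/100, 14/25)
obs 3: x=4 → posterior Normal(325/142, 28/71)
obs 4: x=3/2 → posterior Normal(97/46, 7/23)
obs 5: x=10 → posterior Normal(404/113, 28/113)
obs 6: x=5 → posterior Normal(509/134, 14/67)
obs 7: x=-7/4 → posterior Normal(1889/620, 28/155)
obs 8: x=0 → posterior Normal(1889/704, 7/44)
obs 9: x=-3/2 → posterior Normal(1763/788, 28/197)
obs 10: x=7 → posterior Normal(2351/872, 14/109)
obs 11: x=-1/2 → posterior Normal(2309/956, 28/239)
obs 12: x=0 → posterior Normal(2309/1040, 7/65)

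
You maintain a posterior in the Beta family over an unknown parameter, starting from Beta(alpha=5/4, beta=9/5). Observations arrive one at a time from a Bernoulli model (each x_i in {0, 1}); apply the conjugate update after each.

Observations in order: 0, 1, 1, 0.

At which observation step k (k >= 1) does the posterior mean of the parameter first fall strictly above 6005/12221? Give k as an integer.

obs 1: x=0 → posterior Beta(5/4, 14/5)
obs 2: x=1 → posterior Beta(9/4, 14/5)
obs 3: x=1 → posterior Beta(13/4, 14/5)
obs 4: x=0 → posterior Beta(13/4, 19/5)

k = 3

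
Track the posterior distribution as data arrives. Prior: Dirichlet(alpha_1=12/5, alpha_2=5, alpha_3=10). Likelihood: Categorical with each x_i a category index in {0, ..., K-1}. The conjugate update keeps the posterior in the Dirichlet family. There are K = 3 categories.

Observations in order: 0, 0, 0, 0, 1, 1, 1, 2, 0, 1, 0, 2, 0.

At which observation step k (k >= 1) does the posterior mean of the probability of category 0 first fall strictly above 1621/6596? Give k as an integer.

k = 3

obs 1: x=0 → posterior Dirichlet(17/5, 5, 10)
obs 2: x=0 → posterior Dirichlet(22/5, 5, 10)
obs 3: x=0 → posterior Dirichlet(27/5, 5, 10)
obs 4: x=0 → posterior Dirichlet(32/5, 5, 10)
obs 5: x=1 → posterior Dirichlet(32/5, 6, 10)
obs 6: x=1 → posterior Dirichlet(32/5, 7, 10)
obs 7: x=1 → posterior Dirichlet(32/5, 8, 10)
obs 8: x=2 → posterior Dirichlet(32/5, 8, 11)
obs 9: x=0 → posterior Dirichlet(37/5, 8, 11)
obs 10: x=1 → posterior Dirichlet(37/5, 9, 11)
obs 11: x=0 → posterior Dirichlet(42/5, 9, 11)
obs 12: x=2 → posterior Dirichlet(42/5, 9, 12)
obs 13: x=0 → posterior Dirichlet(47/5, 9, 12)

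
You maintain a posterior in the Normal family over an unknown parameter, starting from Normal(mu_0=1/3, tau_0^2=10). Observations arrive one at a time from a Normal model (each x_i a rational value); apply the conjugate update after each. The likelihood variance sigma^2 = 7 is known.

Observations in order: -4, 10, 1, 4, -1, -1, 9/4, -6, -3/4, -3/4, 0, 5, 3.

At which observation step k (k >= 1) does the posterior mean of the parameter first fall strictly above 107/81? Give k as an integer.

obs 1: x=-4 → posterior Normal(-113/51, 70/17)
obs 2: x=10 → posterior Normal(187/81, 70/27)
obs 3: x=1 → posterior Normal(217/111, 70/37)
obs 4: x=4 → posterior Normal(337/141, 70/47)
obs 5: x=-1 → posterior Normal(307/171, 70/57)
obs 6: x=-1 → posterior Normal(277/201, 70/67)
obs 7: x=9/4 → posterior Normal(689/462, 10/11)
obs 8: x=-6 → posterior Normal(329/522, 70/87)
obs 9: x=-3/4 → posterior Normal(142/291, 70/97)
obs 10: x=-3/4 → posterior Normal(239/642, 70/107)
obs 11: x=0 → posterior Normal(239/702, 70/117)
obs 12: x=5 → posterior Normal(539/762, 70/127)
obs 13: x=3 → posterior Normal(719/822, 70/137)

k = 2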